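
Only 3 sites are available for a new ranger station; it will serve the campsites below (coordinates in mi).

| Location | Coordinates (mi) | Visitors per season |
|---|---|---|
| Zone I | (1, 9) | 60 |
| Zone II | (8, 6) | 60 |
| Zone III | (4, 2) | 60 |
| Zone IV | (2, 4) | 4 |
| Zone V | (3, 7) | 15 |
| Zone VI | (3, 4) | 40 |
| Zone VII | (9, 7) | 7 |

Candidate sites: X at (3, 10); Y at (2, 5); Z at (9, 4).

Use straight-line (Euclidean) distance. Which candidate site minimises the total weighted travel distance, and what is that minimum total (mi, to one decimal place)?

Y, total 973.8 mi

Total weighted distance at each candidate:
  X (3, 10): total = 1358.4
  Y (2, 5): total = 973.8
  Z (9, 4): total = 1412.9
Minimum is at Y with total 973.8 mi.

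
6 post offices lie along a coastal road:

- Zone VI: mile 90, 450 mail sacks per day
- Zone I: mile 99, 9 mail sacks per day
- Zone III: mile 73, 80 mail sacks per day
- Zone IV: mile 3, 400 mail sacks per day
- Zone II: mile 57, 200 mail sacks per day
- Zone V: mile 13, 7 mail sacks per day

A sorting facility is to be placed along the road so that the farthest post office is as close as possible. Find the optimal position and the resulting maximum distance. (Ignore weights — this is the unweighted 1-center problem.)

location 51, max distance 48

The 1-center on a line is the midpoint of the two extreme points: leftmost at 3, rightmost at 99.
Optimal location = (3 + 99)/2 = 51; maximum distance = (99 − 3)/2 = 48.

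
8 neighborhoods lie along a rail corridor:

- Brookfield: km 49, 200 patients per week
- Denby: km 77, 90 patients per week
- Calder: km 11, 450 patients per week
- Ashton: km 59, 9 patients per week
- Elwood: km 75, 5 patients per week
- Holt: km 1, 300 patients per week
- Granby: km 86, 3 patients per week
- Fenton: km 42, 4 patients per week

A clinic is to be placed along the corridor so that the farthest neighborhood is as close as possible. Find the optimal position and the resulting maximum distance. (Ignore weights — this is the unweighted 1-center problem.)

The 1-center on a line is the midpoint of the two extreme points: leftmost at 1, rightmost at 86.
Optimal location = (1 + 86)/2 = 43.5; maximum distance = (86 − 1)/2 = 42.5.

location 43.5, max distance 42.5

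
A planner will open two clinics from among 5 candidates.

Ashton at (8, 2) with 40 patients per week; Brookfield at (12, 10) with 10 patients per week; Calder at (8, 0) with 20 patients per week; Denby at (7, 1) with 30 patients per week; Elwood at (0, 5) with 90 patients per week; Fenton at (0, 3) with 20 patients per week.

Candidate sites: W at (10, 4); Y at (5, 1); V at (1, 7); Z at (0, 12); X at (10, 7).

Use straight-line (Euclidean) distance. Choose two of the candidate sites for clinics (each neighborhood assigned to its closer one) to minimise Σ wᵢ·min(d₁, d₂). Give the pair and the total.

{Y, V}, total 647.5

Evaluate every pair (each demand assigned to the nearer of the two):
  {Y, V}: total = 647.5
  {W, V}: total = 676.8
  {V, X}: total = 882.0
  {Y, X}: total = 969.8
  {W, Y}: total = 983.6
  {Y, Z}: total = 1047.7
  {V, Z}: total = 1194.4
  {W, Z}: total = 1203.1
  {Z, X}: total = 1408.3
  {W, X}: total = 1471.4
Best pair: {Y, V} with total 647.5.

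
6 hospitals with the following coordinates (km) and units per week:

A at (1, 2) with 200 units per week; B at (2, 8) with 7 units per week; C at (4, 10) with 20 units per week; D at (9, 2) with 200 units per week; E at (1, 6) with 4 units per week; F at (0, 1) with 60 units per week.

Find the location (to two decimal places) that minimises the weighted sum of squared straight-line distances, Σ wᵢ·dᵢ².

(4.27, 2.32)

The minimiser of Σwᵢ‖p−pᵢ‖² is the weighted centroid p* = (Σwᵢpᵢ)/(Σwᵢ).
Σwᵢ = 491.
Σwᵢxᵢ = 200·1 + 7·2 + 20·4 + 200·9 + 4·1 + 60·0 = 2098.
Σwᵢyᵢ = 200·2 + 7·8 + 20·10 + 200·2 + 4·6 + 60·1 = 1140.
x* = 2098/491 = 4.27, y* = 1140/491 = 2.32.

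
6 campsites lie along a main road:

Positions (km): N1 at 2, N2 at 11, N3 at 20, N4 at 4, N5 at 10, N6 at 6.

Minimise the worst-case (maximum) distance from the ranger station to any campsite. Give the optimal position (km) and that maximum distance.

The 1-center on a line is the midpoint of the two extreme points: leftmost at 2, rightmost at 20.
Optimal location = (2 + 20)/2 = 11; maximum distance = (20 − 2)/2 = 9.

location 11, max distance 9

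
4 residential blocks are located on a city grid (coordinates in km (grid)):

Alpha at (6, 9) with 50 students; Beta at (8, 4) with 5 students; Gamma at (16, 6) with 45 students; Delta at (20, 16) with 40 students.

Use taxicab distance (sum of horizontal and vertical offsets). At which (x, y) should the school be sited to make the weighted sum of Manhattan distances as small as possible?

(16, 9)

Manhattan distance separates: Σwᵢ(|x−xᵢ|+|y−yᵢ|) = Σwᵢ|x−xᵢ| + Σwᵢ|y−yᵢ|, so x and y are optimised independently as 1-D weighted medians.
Total weight W = 140; half = 70.
x-coordinate, sorted with cumulative weight:
  x=6 (Alpha, w=50) cum 50
  x=8 (Beta, w=5) cum 55
  x=16 (Gamma, w=45) cum 100  ← median
  x=20 (Delta, w=40) cum 140
⇒ x* = 16
y-coordinate, sorted with cumulative weight:
  y=4 (Beta, w=5) cum 5
  y=6 (Gamma, w=45) cum 50
  y=9 (Alpha, w=50) cum 100  ← median
  y=16 (Delta, w=40) cum 140
⇒ y* = 9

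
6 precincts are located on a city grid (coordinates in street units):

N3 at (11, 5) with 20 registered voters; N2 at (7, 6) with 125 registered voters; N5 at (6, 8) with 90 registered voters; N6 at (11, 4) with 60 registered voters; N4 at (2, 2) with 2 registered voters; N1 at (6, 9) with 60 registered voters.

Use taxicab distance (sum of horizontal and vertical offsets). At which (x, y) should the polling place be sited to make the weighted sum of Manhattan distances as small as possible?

(7, 6)

Manhattan distance separates: Σwᵢ(|x−xᵢ|+|y−yᵢ|) = Σwᵢ|x−xᵢ| + Σwᵢ|y−yᵢ|, so x and y are optimised independently as 1-D weighted medians.
Total weight W = 357; half = 178.5.
x-coordinate, sorted with cumulative weight:
  x=2 (N4, w=2) cum 2
  x=6 (N5, w=90) cum 92
  x=6 (N1, w=60) cum 152
  x=7 (N2, w=125) cum 277  ← median
  x=11 (N3, w=20) cum 297
  x=11 (N6, w=60) cum 357
⇒ x* = 7
y-coordinate, sorted with cumulative weight:
  y=2 (N4, w=2) cum 2
  y=4 (N6, w=60) cum 62
  y=5 (N3, w=20) cum 82
  y=6 (N2, w=125) cum 207  ← median
  y=8 (N5, w=90) cum 297
  y=9 (N1, w=60) cum 357
⇒ y* = 6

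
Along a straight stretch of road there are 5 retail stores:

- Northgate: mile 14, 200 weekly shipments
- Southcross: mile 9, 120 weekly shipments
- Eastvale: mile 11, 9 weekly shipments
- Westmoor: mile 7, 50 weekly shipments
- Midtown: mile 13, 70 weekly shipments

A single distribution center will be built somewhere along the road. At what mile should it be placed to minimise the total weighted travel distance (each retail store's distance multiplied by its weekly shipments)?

x = 13

For a sum of weighted absolute distances on a line, the optimum is the weighted median (not the mean). Total weight W = 449; half-weight = 224.5.
Sort by position and accumulate weight:
  mile 7 (Westmoor, w=50) → cum 50
  mile 9 (Southcross, w=120) → cum 170
  mile 11 (Eastvale, w=9) → cum 179
  mile 13 (Midtown, w=70) → cum 249  ≥ 224.5 → median here
  mile 14 (Northgate, w=200) → cum 449
Optimal location: mile 13.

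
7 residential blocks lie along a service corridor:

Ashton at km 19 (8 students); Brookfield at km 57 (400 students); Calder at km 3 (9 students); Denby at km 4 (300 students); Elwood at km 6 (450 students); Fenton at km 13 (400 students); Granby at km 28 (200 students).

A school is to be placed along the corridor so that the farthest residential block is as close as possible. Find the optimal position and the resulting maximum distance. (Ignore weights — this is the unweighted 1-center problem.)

The 1-center on a line is the midpoint of the two extreme points: leftmost at 3, rightmost at 57.
Optimal location = (3 + 57)/2 = 30; maximum distance = (57 − 3)/2 = 27.

location 30, max distance 27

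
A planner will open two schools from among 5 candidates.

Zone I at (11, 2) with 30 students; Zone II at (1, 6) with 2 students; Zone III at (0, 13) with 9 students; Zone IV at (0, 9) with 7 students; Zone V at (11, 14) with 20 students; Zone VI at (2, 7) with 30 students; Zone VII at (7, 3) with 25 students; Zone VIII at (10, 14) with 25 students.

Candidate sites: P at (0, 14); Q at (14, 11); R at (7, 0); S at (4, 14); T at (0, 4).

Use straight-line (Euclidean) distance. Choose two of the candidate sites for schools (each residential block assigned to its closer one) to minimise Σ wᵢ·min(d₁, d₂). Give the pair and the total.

{R, S}, total 816.5

Evaluate every pair (each demand assigned to the nearer of the two):
  {R, S}: total = 816.5
  {Q, T}: total = 899.9
  {Q, R}: total = 901.1
  {P, R}: total = 957.7
  {S, T}: total = 986.9
  {P, Q}: total = 1038.7
  {Q, S}: total = 1077.6
  {R, T}: total = 1082.6
  {P, T}: total = 1138.8
  {P, S}: total = 1270.3
Best pair: {R, S} with total 816.5.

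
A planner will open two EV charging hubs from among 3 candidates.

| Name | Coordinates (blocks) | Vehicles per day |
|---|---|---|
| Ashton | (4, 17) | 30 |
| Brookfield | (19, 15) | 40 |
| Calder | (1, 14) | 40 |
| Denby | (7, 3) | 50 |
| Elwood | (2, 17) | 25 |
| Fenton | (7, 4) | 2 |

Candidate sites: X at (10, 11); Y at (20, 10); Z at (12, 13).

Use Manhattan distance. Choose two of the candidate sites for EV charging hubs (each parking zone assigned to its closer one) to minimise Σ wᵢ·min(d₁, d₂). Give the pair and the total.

Evaluate every pair (each demand assigned to the nearer of the two):
  {X, Y}: total = 2000
  {X, Z}: total = 2120
  {Y, Z}: total = 2208
Best pair: {X, Y} with total 2000.

{X, Y}, total 2000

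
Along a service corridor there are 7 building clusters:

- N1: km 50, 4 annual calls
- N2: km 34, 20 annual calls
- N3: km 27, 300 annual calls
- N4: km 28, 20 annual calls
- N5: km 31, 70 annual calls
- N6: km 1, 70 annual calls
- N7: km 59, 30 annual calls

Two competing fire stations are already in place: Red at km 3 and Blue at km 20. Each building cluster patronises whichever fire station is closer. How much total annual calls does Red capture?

70

The indifferent point is the midpoint (3+20)/2 = 11.5; building clusters left of it (closer to Red at 3) go to Red, those right go to Blue.
  N6 at 1 (w=70) → Red
  N3 at 27 (w=300) → Blue
  N4 at 28 (w=20) → Blue
  N5 at 31 (w=70) → Blue
  N2 at 34 (w=20) → Blue
  N1 at 50 (w=4) → Blue
  N7 at 59 (w=30) → Blue
Red captures 70; Blue captures 444.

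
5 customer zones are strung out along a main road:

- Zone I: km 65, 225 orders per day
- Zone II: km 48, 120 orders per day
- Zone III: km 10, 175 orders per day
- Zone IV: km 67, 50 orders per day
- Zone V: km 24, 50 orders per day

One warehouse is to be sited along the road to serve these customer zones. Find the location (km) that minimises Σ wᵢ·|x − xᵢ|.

For a sum of weighted absolute distances on a line, the optimum is the weighted median (not the mean). Total weight W = 620; half-weight = 310.
Sort by position and accumulate weight:
  km 10 (Zone III, w=175) → cum 175
  km 24 (Zone V, w=50) → cum 225
  km 48 (Zone II, w=120) → cum 345  ≥ 310 → median here
  km 65 (Zone I, w=225) → cum 570
  km 67 (Zone IV, w=50) → cum 620
Optimal location: km 48.

x = 48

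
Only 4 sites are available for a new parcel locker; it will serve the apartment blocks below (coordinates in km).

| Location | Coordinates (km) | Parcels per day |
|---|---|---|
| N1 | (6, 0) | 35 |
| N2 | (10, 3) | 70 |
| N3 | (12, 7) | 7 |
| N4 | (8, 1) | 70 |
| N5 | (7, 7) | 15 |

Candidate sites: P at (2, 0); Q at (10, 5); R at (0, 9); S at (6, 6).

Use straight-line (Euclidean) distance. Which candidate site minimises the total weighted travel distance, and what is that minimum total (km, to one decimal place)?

Total weighted distance at each candidate:
  P (2, 0): total = 1378.4
  Q (10, 5): total = 751.0
  R (0, 9): total = 2181.2
  S (6, 6): total = 1000.8
Minimum is at Q with total 751.0 km.

Q, total 751.0 km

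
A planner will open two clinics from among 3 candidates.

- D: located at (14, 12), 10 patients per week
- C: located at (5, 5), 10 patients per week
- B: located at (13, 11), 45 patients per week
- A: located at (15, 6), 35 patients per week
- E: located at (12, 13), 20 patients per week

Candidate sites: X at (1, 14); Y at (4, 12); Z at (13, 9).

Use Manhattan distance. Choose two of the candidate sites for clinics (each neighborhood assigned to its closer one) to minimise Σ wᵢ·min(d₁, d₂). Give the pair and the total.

{Y, Z}, total 485

Evaluate every pair (each demand assigned to the nearer of the two):
  {Y, Z}: total = 485
  {X, Z}: total = 525
  {X, Y}: total = 1405
Best pair: {Y, Z} with total 485.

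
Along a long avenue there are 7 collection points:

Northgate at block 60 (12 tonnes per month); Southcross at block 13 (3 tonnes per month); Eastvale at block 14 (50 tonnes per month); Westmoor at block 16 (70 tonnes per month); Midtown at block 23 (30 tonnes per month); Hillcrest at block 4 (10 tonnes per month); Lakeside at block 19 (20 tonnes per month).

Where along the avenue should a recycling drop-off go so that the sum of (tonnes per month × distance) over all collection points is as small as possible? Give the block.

For a sum of weighted absolute distances on a line, the optimum is the weighted median (not the mean). Total weight W = 195; half-weight = 97.5.
Sort by position and accumulate weight:
  block 4 (Hillcrest, w=10) → cum 10
  block 13 (Southcross, w=3) → cum 13
  block 14 (Eastvale, w=50) → cum 63
  block 16 (Westmoor, w=70) → cum 133  ≥ 97.5 → median here
  block 19 (Lakeside, w=20) → cum 153
  block 23 (Midtown, w=30) → cum 183
  block 60 (Northgate, w=12) → cum 195
Optimal location: block 16.

x = 16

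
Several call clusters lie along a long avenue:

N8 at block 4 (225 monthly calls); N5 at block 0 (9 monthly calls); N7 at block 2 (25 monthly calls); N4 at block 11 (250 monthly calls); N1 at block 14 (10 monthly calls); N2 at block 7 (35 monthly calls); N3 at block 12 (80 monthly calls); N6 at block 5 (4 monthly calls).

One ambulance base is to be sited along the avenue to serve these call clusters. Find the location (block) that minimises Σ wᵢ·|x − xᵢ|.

For a sum of weighted absolute distances on a line, the optimum is the weighted median (not the mean). Total weight W = 638; half-weight = 319.
Sort by position and accumulate weight:
  block 0 (N5, w=9) → cum 9
  block 2 (N7, w=25) → cum 34
  block 4 (N8, w=225) → cum 259
  block 5 (N6, w=4) → cum 263
  block 7 (N2, w=35) → cum 298
  block 11 (N4, w=250) → cum 548  ≥ 319 → median here
  block 12 (N3, w=80) → cum 628
  block 14 (N1, w=10) → cum 638
Optimal location: block 11.

x = 11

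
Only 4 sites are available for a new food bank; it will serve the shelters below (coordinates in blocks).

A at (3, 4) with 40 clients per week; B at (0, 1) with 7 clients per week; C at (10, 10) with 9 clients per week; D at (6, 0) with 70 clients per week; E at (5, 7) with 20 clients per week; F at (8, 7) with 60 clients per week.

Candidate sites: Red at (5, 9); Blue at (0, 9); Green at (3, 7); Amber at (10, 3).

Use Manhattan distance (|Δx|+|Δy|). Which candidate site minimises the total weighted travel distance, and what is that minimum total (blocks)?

Total weighted distance at each candidate:
  Red (5, 9): total = 1465
  Blue (0, 9): total = 2265
  Green (3, 7): total = 1313
  Amber (10, 3): total = 1497
Minimum is at Green with total 1313 blocks.

Green, total 1313 blocks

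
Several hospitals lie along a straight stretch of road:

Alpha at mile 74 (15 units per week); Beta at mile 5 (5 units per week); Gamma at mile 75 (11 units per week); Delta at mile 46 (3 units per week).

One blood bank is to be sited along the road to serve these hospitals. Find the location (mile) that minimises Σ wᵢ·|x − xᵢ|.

For a sum of weighted absolute distances on a line, the optimum is the weighted median (not the mean). Total weight W = 34; half-weight = 17.
Sort by position and accumulate weight:
  mile 5 (Beta, w=5) → cum 5
  mile 46 (Delta, w=3) → cum 8
  mile 74 (Alpha, w=15) → cum 23  ≥ 17 → median here
  mile 75 (Gamma, w=11) → cum 34
Optimal location: mile 74.

x = 74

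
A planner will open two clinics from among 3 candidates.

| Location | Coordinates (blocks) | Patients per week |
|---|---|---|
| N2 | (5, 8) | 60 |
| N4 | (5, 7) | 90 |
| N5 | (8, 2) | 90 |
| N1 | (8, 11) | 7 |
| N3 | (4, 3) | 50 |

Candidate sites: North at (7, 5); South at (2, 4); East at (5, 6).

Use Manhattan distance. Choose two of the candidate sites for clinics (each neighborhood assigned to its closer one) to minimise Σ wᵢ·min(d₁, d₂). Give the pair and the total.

{North, East}, total 819

Evaluate every pair (each demand assigned to the nearer of the two):
  {North, East}: total = 819
  {South, East}: total = 1046
  {North, South}: total = 1219
Best pair: {North, East} with total 819.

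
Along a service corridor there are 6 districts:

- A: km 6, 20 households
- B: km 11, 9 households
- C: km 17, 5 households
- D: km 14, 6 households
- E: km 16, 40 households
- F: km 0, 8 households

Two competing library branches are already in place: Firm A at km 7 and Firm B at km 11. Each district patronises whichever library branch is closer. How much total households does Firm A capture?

28

The indifferent point is the midpoint (7+11)/2 = 9; districts left of it (closer to Firm A at 7) go to Firm A, those right go to Firm B.
  F at 0 (w=8) → Firm A
  A at 6 (w=20) → Firm A
  B at 11 (w=9) → Firm B
  D at 14 (w=6) → Firm B
  E at 16 (w=40) → Firm B
  C at 17 (w=5) → Firm B
Firm A captures 28; Firm B captures 60.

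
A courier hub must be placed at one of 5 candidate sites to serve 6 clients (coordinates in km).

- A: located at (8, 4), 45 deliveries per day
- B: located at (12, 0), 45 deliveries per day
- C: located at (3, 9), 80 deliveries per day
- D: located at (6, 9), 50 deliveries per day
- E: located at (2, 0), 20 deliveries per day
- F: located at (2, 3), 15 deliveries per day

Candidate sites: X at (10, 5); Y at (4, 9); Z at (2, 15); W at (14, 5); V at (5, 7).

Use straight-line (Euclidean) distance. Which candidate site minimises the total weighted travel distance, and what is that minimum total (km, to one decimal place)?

Total weighted distance at each candidate:
  X (10, 5): total = 1583.2
  Y (4, 9): total = 1289.3
  Z (2, 15): total = 2702.3
  W (14, 5): total = 2342.1
  V (5, 7): total = 1201.8
Minimum is at V with total 1201.8 km.

V, total 1201.8 km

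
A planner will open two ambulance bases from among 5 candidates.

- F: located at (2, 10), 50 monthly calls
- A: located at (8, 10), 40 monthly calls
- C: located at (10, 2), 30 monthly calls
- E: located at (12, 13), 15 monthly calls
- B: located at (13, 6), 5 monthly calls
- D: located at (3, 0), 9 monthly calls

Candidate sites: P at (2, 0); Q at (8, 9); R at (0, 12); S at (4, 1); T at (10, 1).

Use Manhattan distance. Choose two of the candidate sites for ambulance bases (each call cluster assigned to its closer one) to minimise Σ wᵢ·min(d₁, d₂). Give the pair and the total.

{Q, T}, total 652

Evaluate every pair (each demand assigned to the nearer of the two):
  {Q, T}: total = 652
  {Q, S}: total = 778
  {Q, R}: total = 796
  {P, Q}: total = 829
  {R, T}: total = 937
  {R, S}: total = 1093
  {P, R}: total = 1189
  {P, T}: total = 1229
  {S, T}: total = 1288
  {P, S}: total = 1609
Best pair: {Q, T} with total 652.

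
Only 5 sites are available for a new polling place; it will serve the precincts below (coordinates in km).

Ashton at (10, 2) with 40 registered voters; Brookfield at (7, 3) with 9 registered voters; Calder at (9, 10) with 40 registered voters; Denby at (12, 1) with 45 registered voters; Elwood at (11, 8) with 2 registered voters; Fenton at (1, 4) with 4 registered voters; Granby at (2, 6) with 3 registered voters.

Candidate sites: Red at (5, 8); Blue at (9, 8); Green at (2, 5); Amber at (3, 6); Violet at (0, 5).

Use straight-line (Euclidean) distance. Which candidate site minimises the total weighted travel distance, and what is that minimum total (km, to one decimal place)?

Total weighted distance at each candidate:
  Red (5, 8): total = 1030.7
  Blue (9, 8): total = 776.1
  Green (2, 5): total = 1246.6
  Amber (3, 6): total = 1150.0
  Violet (0, 5): total = 1499.3
Minimum is at Blue with total 776.1 km.

Blue, total 776.1 km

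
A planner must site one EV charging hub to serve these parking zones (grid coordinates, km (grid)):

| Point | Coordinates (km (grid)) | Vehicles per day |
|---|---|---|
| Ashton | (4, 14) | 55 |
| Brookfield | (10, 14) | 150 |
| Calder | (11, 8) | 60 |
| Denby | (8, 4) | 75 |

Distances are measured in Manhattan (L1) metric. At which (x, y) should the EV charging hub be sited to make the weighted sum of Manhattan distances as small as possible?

Manhattan distance separates: Σwᵢ(|x−xᵢ|+|y−yᵢ|) = Σwᵢ|x−xᵢ| + Σwᵢ|y−yᵢ|, so x and y are optimised independently as 1-D weighted medians.
Total weight W = 340; half = 170.
x-coordinate, sorted with cumulative weight:
  x=4 (Ashton, w=55) cum 55
  x=8 (Denby, w=75) cum 130
  x=10 (Brookfield, w=150) cum 280  ← median
  x=11 (Calder, w=60) cum 340
⇒ x* = 10
y-coordinate, sorted with cumulative weight:
  y=4 (Denby, w=75) cum 75
  y=8 (Calder, w=60) cum 135
  y=14 (Ashton, w=55) cum 190  ← median
  y=14 (Brookfield, w=150) cum 340
⇒ y* = 14

(10, 14)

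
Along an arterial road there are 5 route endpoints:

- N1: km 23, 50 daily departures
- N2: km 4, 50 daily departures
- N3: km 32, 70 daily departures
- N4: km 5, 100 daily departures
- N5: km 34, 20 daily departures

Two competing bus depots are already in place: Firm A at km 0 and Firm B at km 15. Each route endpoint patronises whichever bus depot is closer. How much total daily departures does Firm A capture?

150

The indifferent point is the midpoint (0+15)/2 = 7.5; route endpoints left of it (closer to Firm A at 0) go to Firm A, those right go to Firm B.
  N2 at 4 (w=50) → Firm A
  N4 at 5 (w=100) → Firm A
  N1 at 23 (w=50) → Firm B
  N3 at 32 (w=70) → Firm B
  N5 at 34 (w=20) → Firm B
Firm A captures 150; Firm B captures 140.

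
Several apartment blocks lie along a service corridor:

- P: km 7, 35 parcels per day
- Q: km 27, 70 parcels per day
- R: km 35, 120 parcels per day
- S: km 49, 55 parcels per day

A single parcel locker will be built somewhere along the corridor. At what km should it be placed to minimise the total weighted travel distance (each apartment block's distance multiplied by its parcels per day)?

For a sum of weighted absolute distances on a line, the optimum is the weighted median (not the mean). Total weight W = 280; half-weight = 140.
Sort by position and accumulate weight:
  km 7 (P, w=35) → cum 35
  km 27 (Q, w=70) → cum 105
  km 35 (R, w=120) → cum 225  ≥ 140 → median here
  km 49 (S, w=55) → cum 280
Optimal location: km 35.

x = 35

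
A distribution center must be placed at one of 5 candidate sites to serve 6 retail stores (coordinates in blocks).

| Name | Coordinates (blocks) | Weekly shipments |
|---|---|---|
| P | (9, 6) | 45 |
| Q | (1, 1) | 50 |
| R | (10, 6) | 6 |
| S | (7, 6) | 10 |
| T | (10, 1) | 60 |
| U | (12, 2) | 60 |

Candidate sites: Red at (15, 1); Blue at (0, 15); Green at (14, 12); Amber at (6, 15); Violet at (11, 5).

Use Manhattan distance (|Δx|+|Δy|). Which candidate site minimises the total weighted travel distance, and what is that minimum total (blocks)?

Violet, total 1437 blocks

Total weighted distance at each candidate:
  Red (15, 1): total = 1925
  Blue (0, 15): total = 4774
  Green (14, 12): total = 3505
  Amber (6, 15): total = 3888
  Violet (11, 5): total = 1437
Minimum is at Violet with total 1437 blocks.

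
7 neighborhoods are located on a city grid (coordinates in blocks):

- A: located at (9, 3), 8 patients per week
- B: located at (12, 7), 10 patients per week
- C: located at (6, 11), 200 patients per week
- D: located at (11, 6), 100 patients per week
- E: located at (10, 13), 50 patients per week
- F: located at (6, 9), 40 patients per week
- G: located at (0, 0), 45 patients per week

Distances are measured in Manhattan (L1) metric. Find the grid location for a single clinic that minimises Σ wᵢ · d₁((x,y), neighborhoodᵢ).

Manhattan distance separates: Σwᵢ(|x−xᵢ|+|y−yᵢ|) = Σwᵢ|x−xᵢ| + Σwᵢ|y−yᵢ|, so x and y are optimised independently as 1-D weighted medians.
Total weight W = 453; half = 226.5.
x-coordinate, sorted with cumulative weight:
  x=0 (G, w=45) cum 45
  x=6 (C, w=200) cum 245  ← median
  x=6 (F, w=40) cum 285
  x=9 (A, w=8) cum 293
  x=10 (E, w=50) cum 343
  x=11 (D, w=100) cum 443
  x=12 (B, w=10) cum 453
⇒ x* = 6
y-coordinate, sorted with cumulative weight:
  y=0 (G, w=45) cum 45
  y=3 (A, w=8) cum 53
  y=6 (D, w=100) cum 153
  y=7 (B, w=10) cum 163
  y=9 (F, w=40) cum 203
  y=11 (C, w=200) cum 403  ← median
  y=13 (E, w=50) cum 453
⇒ y* = 11

(6, 11)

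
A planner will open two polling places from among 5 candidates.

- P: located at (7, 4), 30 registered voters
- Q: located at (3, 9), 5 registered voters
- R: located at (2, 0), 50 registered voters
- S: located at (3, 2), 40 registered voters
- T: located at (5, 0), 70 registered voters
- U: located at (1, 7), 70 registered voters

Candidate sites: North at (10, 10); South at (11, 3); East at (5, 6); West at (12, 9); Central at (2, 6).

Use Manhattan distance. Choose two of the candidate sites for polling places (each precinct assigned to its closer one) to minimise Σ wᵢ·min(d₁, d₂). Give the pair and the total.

{East, Central}, total 1200

Evaluate every pair (each demand assigned to the nearer of the two):
  {East, Central}: total = 1200
  {South, Central}: total = 1440
  {North, Central}: total = 1500
  {West, Central}: total = 1500
  {North, East}: total = 1605
  {South, East}: total = 1605
  {East, West}: total = 1605
  {North, South}: total = 2620
  {South, West}: total = 2695
  {North, West}: total = 3700
Best pair: {East, Central} with total 1200.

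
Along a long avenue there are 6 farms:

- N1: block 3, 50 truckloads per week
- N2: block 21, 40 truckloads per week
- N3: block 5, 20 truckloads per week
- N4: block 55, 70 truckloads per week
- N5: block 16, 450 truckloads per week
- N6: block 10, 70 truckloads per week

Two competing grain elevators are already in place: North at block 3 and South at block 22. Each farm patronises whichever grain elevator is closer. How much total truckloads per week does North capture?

140

The indifferent point is the midpoint (3+22)/2 = 12.5; farms left of it (closer to North at 3) go to North, those right go to South.
  N1 at 3 (w=50) → North
  N3 at 5 (w=20) → North
  N6 at 10 (w=70) → North
  N5 at 16 (w=450) → South
  N2 at 21 (w=40) → South
  N4 at 55 (w=70) → South
North captures 140; South captures 560.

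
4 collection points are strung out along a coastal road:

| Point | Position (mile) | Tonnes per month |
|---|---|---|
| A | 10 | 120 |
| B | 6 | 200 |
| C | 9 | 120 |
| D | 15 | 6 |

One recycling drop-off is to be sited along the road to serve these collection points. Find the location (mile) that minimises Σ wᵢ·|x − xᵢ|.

x = 9

For a sum of weighted absolute distances on a line, the optimum is the weighted median (not the mean). Total weight W = 446; half-weight = 223.
Sort by position and accumulate weight:
  mile 6 (B, w=200) → cum 200
  mile 9 (C, w=120) → cum 320  ≥ 223 → median here
  mile 10 (A, w=120) → cum 440
  mile 15 (D, w=6) → cum 446
Optimal location: mile 9.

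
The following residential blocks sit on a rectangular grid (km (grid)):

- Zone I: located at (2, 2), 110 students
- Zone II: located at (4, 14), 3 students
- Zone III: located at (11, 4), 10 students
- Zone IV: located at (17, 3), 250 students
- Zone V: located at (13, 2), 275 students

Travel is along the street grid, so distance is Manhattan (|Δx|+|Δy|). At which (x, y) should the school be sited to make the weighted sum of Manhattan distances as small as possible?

(13, 2)

Manhattan distance separates: Σwᵢ(|x−xᵢ|+|y−yᵢ|) = Σwᵢ|x−xᵢ| + Σwᵢ|y−yᵢ|, so x and y are optimised independently as 1-D weighted medians.
Total weight W = 648; half = 324.
x-coordinate, sorted with cumulative weight:
  x=2 (Zone I, w=110) cum 110
  x=4 (Zone II, w=3) cum 113
  x=11 (Zone III, w=10) cum 123
  x=13 (Zone V, w=275) cum 398  ← median
  x=17 (Zone IV, w=250) cum 648
⇒ x* = 13
y-coordinate, sorted with cumulative weight:
  y=2 (Zone I, w=110) cum 110
  y=2 (Zone V, w=275) cum 385  ← median
  y=3 (Zone IV, w=250) cum 635
  y=4 (Zone III, w=10) cum 645
  y=14 (Zone II, w=3) cum 648
⇒ y* = 2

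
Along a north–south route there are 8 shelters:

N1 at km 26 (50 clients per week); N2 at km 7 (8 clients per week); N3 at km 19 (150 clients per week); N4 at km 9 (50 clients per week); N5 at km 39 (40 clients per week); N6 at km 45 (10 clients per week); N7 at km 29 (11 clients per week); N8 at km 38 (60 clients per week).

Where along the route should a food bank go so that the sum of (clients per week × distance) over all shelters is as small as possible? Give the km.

x = 19

For a sum of weighted absolute distances on a line, the optimum is the weighted median (not the mean). Total weight W = 379; half-weight = 189.5.
Sort by position and accumulate weight:
  km 7 (N2, w=8) → cum 8
  km 9 (N4, w=50) → cum 58
  km 19 (N3, w=150) → cum 208  ≥ 189.5 → median here
  km 26 (N1, w=50) → cum 258
  km 29 (N7, w=11) → cum 269
  km 38 (N8, w=60) → cum 329
  km 39 (N5, w=40) → cum 369
  km 45 (N6, w=10) → cum 379
Optimal location: km 19.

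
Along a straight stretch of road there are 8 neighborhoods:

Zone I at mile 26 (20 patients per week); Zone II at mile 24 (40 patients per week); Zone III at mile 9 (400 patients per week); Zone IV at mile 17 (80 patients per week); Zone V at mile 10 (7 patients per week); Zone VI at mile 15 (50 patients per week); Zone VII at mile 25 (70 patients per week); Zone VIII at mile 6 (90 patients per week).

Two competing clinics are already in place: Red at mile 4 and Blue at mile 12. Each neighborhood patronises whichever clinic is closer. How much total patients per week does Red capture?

The indifferent point is the midpoint (4+12)/2 = 8; neighborhoods left of it (closer to Red at 4) go to Red, those right go to Blue.
  Zone VIII at 6 (w=90) → Red
  Zone III at 9 (w=400) → Blue
  Zone V at 10 (w=7) → Blue
  Zone VI at 15 (w=50) → Blue
  Zone IV at 17 (w=80) → Blue
  Zone II at 24 (w=40) → Blue
  Zone VII at 25 (w=70) → Blue
  Zone I at 26 (w=20) → Blue
Red captures 90; Blue captures 667.

90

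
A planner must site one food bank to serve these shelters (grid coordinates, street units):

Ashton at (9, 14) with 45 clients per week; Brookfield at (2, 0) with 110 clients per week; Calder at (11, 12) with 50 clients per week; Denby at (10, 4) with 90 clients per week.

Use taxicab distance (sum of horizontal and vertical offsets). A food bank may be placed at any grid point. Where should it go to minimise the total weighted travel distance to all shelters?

Manhattan distance separates: Σwᵢ(|x−xᵢ|+|y−yᵢ|) = Σwᵢ|x−xᵢ| + Σwᵢ|y−yᵢ|, so x and y are optimised independently as 1-D weighted medians.
Total weight W = 295; half = 147.5.
x-coordinate, sorted with cumulative weight:
  x=2 (Brookfield, w=110) cum 110
  x=9 (Ashton, w=45) cum 155  ← median
  x=10 (Denby, w=90) cum 245
  x=11 (Calder, w=50) cum 295
⇒ x* = 9
y-coordinate, sorted with cumulative weight:
  y=0 (Brookfield, w=110) cum 110
  y=4 (Denby, w=90) cum 200  ← median
  y=12 (Calder, w=50) cum 250
  y=14 (Ashton, w=45) cum 295
⇒ y* = 4

(9, 4)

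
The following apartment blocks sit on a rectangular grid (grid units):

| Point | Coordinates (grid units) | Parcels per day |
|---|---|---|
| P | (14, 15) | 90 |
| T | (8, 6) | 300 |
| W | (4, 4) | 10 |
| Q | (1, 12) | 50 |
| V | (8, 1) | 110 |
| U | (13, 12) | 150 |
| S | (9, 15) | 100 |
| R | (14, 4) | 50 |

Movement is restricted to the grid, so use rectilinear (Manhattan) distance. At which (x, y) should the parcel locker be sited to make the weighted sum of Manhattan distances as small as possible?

Manhattan distance separates: Σwᵢ(|x−xᵢ|+|y−yᵢ|) = Σwᵢ|x−xᵢ| + Σwᵢ|y−yᵢ|, so x and y are optimised independently as 1-D weighted medians.
Total weight W = 860; half = 430.
x-coordinate, sorted with cumulative weight:
  x=1 (Q, w=50) cum 50
  x=4 (W, w=10) cum 60
  x=8 (T, w=300) cum 360
  x=8 (V, w=110) cum 470  ← median
  x=9 (S, w=100) cum 570
  x=13 (U, w=150) cum 720
  x=14 (P, w=90) cum 810
  x=14 (R, w=50) cum 860
⇒ x* = 8
y-coordinate, sorted with cumulative weight:
  y=1 (V, w=110) cum 110
  y=4 (W, w=10) cum 120
  y=4 (R, w=50) cum 170
  y=6 (T, w=300) cum 470  ← median
  y=12 (Q, w=50) cum 520
  y=12 (U, w=150) cum 670
  y=15 (P, w=90) cum 760
  y=15 (S, w=100) cum 860
⇒ y* = 6

(8, 6)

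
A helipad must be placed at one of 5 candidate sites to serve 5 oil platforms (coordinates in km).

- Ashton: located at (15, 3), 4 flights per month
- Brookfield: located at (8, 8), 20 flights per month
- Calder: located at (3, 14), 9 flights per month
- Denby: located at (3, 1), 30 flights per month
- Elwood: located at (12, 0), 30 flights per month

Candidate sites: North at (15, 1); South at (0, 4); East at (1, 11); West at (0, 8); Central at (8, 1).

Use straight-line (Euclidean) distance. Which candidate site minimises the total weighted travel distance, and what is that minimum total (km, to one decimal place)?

Total weighted distance at each candidate:
  North (15, 1): total = 820.1
  South (0, 4): total = 839.7
  East (1, 11): total = 1021.9
  West (0, 8): total = 944.8
  Central (8, 1): total = 568.2
Minimum is at Central with total 568.2 km.

Central, total 568.2 km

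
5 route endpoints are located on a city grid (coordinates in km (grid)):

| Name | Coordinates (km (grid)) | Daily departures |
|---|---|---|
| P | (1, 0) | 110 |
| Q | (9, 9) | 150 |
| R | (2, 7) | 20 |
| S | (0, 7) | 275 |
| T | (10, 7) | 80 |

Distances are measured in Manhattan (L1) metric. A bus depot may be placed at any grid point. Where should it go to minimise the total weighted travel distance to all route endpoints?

Manhattan distance separates: Σwᵢ(|x−xᵢ|+|y−yᵢ|) = Σwᵢ|x−xᵢ| + Σwᵢ|y−yᵢ|, so x and y are optimised independently as 1-D weighted medians.
Total weight W = 635; half = 317.5.
x-coordinate, sorted with cumulative weight:
  x=0 (S, w=275) cum 275
  x=1 (P, w=110) cum 385  ← median
  x=2 (R, w=20) cum 405
  x=9 (Q, w=150) cum 555
  x=10 (T, w=80) cum 635
⇒ x* = 1
y-coordinate, sorted with cumulative weight:
  y=0 (P, w=110) cum 110
  y=7 (R, w=20) cum 130
  y=7 (S, w=275) cum 405  ← median
  y=7 (T, w=80) cum 485
  y=9 (Q, w=150) cum 635
⇒ y* = 7

(1, 7)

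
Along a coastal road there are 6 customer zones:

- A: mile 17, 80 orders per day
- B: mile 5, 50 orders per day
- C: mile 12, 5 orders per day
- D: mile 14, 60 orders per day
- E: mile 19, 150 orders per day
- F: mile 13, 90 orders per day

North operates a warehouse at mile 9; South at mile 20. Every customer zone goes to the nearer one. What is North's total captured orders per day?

The indifferent point is the midpoint (9+20)/2 = 14.5; customer zones left of it (closer to North at 9) go to North, those right go to South.
  B at 5 (w=50) → North
  C at 12 (w=5) → North
  F at 13 (w=90) → North
  D at 14 (w=60) → North
  A at 17 (w=80) → South
  E at 19 (w=150) → South
North captures 205; South captures 230.

205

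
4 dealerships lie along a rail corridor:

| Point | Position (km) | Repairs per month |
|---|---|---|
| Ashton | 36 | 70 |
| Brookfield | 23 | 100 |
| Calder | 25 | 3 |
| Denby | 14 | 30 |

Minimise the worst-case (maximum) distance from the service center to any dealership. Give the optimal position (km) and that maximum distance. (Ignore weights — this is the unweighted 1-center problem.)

The 1-center on a line is the midpoint of the two extreme points: leftmost at 14, rightmost at 36.
Optimal location = (14 + 36)/2 = 25; maximum distance = (36 − 14)/2 = 11.

location 25, max distance 11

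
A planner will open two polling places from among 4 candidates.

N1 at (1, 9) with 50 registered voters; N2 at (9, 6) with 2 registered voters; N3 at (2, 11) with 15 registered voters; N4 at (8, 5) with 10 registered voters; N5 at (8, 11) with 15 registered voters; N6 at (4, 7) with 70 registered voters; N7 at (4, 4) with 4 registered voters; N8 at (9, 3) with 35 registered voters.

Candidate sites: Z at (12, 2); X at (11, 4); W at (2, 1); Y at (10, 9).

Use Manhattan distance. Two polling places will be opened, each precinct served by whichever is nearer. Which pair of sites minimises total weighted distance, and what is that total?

Evaluate every pair (each demand assigned to the nearer of the two):
  {X, Y}: total = 1401
  {Z, Y}: total = 1468
  {X, W}: total = 1483
  {W, Y}: total = 1553
  {Z, W}: total = 1599
  {Z, X}: total = 2021
Best pair: {X, Y} with total 1401.

{X, Y}, total 1401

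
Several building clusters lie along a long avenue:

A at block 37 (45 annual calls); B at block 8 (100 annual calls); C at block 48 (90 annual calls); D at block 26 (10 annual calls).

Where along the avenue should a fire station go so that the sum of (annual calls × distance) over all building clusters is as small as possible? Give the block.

For a sum of weighted absolute distances on a line, the optimum is the weighted median (not the mean). Total weight W = 245; half-weight = 122.5.
Sort by position and accumulate weight:
  block 8 (B, w=100) → cum 100
  block 26 (D, w=10) → cum 110
  block 37 (A, w=45) → cum 155  ≥ 122.5 → median here
  block 48 (C, w=90) → cum 245
Optimal location: block 37.

x = 37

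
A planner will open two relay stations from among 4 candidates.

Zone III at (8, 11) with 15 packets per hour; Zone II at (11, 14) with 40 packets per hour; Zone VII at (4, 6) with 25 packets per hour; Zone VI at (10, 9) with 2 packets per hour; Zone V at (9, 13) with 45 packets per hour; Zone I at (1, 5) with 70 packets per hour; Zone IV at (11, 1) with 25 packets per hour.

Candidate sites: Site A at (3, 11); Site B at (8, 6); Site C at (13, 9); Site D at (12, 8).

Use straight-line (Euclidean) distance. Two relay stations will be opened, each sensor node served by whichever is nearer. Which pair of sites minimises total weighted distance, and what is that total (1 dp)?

{Site B, Site C}, total 1291.7

Evaluate every pair (each demand assigned to the nearer of the two):
  {Site B, Site C}: total = 1291.7
  {Site B, Site D}: total = 1325.9
  {Site A, Site C}: total = 1327.3
  {Site A, Site D}: total = 1332.1
  {Site A, Site B}: total = 1397.1
  {Site C, Site D}: total = 1730.5
Best pair: {Site B, Site C} with total 1291.7.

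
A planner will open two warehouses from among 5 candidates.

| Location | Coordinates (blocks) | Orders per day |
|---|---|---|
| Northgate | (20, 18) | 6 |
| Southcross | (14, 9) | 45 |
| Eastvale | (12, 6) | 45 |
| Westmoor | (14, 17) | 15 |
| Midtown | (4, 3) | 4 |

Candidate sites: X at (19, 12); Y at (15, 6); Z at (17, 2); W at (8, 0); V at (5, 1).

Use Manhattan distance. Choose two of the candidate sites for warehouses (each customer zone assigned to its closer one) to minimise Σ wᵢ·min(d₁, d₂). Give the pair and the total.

Evaluate every pair (each demand assigned to the nearer of the two):
  {X, Y}: total = 563
  {Y, V}: total = 609
  {Y, W}: total = 625
  {Y, Z}: total = 653
  {X, Z}: total = 1013
  {X, W}: total = 1030
  {X, V}: total = 1104
  {Z, V}: total = 1251
  {Z, W}: total = 1267
  {W, V}: total = 1662
Best pair: {X, Y} with total 563.

{X, Y}, total 563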